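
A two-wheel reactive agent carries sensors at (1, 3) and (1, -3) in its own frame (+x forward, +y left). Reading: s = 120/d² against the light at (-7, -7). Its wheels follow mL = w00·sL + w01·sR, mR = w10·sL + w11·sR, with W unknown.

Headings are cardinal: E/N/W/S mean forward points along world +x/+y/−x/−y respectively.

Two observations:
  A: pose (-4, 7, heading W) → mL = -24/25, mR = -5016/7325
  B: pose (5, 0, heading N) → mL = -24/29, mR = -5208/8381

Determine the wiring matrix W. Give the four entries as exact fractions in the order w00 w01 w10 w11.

-1 0 -1/2 -1/2

obs A: pose=(-4,7,W) → sL=24/25, sR=120/293, mL=-24/25, mR=-5016/7325
obs B: pose=(5,0,N) → sL=24/29, sR=120/289, mL=-24/29, mR=-5208/8381
sensor matrix S = [[24/25, 120/293], [24/29, 120/289]]; det S = 732672/12278165
solve [mL_A; mL_B] = S·[w00; w01] and [mR_A; mR_B] = S·[w10; w11]:
  w00 = -1, w01 = 0, w10 = -1/2, w11 = -1/2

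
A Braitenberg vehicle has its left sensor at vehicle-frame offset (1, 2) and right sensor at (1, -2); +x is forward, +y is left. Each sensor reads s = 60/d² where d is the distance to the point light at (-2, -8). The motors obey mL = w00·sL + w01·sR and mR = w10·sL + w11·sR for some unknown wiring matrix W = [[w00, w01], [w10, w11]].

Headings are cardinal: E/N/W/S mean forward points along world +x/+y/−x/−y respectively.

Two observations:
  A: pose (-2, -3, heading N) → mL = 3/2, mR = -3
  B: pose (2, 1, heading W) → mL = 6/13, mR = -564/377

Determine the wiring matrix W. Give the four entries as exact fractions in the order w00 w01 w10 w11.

0 1 -1 -1

obs A: pose=(-2,-3,N) → sL=3/2, sR=3/2, mL=3/2, mR=-3
obs B: pose=(2,1,W) → sL=30/29, sR=6/13, mL=6/13, mR=-564/377
sensor matrix S = [[3/2, 3/2], [30/29, 6/13]]; det S = -324/377
solve [mL_A; mL_B] = S·[w00; w01] and [mR_A; mR_B] = S·[w10; w11]:
  w00 = 0, w01 = 1, w10 = -1, w11 = -1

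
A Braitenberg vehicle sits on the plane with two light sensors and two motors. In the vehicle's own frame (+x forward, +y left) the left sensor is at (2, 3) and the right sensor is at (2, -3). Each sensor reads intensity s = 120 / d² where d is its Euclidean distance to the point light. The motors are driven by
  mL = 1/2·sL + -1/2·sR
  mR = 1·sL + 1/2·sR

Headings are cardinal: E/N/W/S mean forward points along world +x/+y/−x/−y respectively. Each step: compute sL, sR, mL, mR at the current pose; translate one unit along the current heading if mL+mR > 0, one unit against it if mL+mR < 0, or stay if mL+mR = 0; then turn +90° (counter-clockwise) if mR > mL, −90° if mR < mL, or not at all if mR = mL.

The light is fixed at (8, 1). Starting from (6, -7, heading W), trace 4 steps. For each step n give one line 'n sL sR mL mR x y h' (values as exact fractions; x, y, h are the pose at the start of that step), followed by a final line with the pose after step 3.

0 120/137 120/41 -5760/5617 13140/5617 6 -7 W
1 6/5 15/17 27/170 279/170 5 -7 S
2 120/37 24/29 1296/1073 3924/1073 5 -8 E
3 60/37 12/5 -72/185 522/185 6 -8 N
final 6 -7 W

n=0: pose=(6,-7,W); sL=120/137, sR=120/41; mL=-5760/5617, mR=13140/5617; mL+mR=180/137 → advance +1; mR−mL=18900/5617 → turn +1·90°
n=1: pose=(5,-7,S); sL=6/5, sR=15/17; mL=27/170, mR=279/170; mL+mR=9/5 → advance +1; mR−mL=126/85 → turn +1·90°
n=2: pose=(5,-8,E); sL=120/37, sR=24/29; mL=1296/1073, mR=3924/1073; mL+mR=180/37 → advance +1; mR−mL=2628/1073 → turn +1·90°
n=3: pose=(6,-8,N); sL=60/37, sR=12/5; mL=-72/185, mR=522/185; mL+mR=90/37 → advance +1; mR−mL=594/185 → turn +1·90°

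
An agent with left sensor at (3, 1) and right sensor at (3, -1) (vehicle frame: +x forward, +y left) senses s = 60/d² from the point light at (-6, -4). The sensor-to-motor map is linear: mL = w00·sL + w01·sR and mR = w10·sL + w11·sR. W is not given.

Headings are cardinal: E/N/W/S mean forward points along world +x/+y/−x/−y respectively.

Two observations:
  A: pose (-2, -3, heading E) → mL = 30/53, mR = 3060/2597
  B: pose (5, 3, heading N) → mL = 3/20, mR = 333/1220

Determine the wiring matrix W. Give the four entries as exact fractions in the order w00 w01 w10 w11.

1/2 0 1/2 1/2

obs A: pose=(-2,-3,E) → sL=60/53, sR=60/49, mL=30/53, mR=3060/2597
obs B: pose=(5,3,N) → sL=3/10, sR=15/61, mL=3/20, mR=333/1220
sensor matrix S = [[60/53, 60/49], [3/10, 15/61]]; det S = -14094/158417
solve [mL_A; mL_B] = S·[w00; w01] and [mR_A; mR_B] = S·[w10; w11]:
  w00 = 1/2, w01 = 0, w10 = 1/2, w11 = 1/2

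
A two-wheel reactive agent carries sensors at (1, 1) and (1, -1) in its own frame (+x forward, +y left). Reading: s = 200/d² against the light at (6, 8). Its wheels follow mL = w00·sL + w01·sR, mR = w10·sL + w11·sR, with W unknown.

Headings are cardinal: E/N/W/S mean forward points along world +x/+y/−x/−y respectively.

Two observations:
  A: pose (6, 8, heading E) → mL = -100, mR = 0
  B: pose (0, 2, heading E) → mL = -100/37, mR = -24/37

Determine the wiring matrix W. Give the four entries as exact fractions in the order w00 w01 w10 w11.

obs A: pose=(6,8,E) → sL=100, sR=100, mL=-100, mR=0
obs B: pose=(0,2,E) → sL=4, sR=100/37, mL=-100/37, mR=-24/37
sensor matrix S = [[100, 100], [4, 100/37]]; det S = -4800/37
solve [mL_A; mL_B] = S·[w00; w01] and [mR_A; mR_B] = S·[w10; w11]:
  w00 = 0, w01 = -1, w10 = -1/2, w11 = 1/2

0 -1 -1/2 1/2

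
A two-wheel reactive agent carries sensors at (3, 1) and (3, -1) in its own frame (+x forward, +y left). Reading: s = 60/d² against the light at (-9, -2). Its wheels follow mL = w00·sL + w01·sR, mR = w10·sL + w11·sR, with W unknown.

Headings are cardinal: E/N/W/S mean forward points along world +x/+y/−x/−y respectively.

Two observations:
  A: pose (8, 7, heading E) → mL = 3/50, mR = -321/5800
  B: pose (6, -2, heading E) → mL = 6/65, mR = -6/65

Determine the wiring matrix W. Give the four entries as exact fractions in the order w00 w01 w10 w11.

1/2 0 -1 1/2

obs A: pose=(8,7,E) → sL=3/25, sR=15/116, mL=3/50, mR=-321/5800
obs B: pose=(6,-2,E) → sL=12/65, sR=12/65, mL=6/65, mR=-6/65
sensor matrix S = [[3/25, 15/116], [12/65, 12/65]]; det S = -81/47125
solve [mL_A; mL_B] = S·[w00; w01] and [mR_A; mR_B] = S·[w10; w11]:
  w00 = 1/2, w01 = 0, w10 = -1, w11 = 1/2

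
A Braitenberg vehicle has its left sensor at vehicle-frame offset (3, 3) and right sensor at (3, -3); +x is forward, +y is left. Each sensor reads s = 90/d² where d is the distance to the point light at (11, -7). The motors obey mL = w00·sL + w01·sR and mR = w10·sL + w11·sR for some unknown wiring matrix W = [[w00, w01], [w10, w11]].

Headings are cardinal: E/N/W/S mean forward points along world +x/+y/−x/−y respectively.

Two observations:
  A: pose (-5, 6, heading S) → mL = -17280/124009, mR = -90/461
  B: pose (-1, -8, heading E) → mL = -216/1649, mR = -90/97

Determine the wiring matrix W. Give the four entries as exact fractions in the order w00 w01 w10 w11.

obs A: pose=(-5,6,S) → sL=90/269, sR=90/461, mL=-17280/124009, mR=-90/461
obs B: pose=(-1,-8,E) → sL=18/17, sR=90/97, mL=-216/1649, mR=-90/97
sensor matrix S = [[90/269, 90/461], [18/17, 90/97]]; det S = 21209040/204490841
solve [mL_A; mL_B] = S·[w00; w01] and [mR_A; mR_B] = S·[w10; w11]:
  w00 = -1, w01 = 1, w10 = 0, w11 = -1

-1 1 0 -1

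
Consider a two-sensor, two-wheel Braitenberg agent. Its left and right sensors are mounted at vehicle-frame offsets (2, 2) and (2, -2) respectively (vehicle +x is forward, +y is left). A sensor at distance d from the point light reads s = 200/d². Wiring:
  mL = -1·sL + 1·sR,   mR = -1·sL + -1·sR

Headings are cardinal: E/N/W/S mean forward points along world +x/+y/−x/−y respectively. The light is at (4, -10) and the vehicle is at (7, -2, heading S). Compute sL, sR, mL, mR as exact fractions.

200/61 200/37 4800/2257 -19600/2257

left sensor world pos  = (9, -4); dL² = 61
right sensor world pos = (5, -4); dR² = 37
sL = 200/61 = 200/61
sR = 200/37 = 200/37
mL = -1·sL + 1·sR = 4800/2257
mR = -1·sL + -1·sR = -19600/2257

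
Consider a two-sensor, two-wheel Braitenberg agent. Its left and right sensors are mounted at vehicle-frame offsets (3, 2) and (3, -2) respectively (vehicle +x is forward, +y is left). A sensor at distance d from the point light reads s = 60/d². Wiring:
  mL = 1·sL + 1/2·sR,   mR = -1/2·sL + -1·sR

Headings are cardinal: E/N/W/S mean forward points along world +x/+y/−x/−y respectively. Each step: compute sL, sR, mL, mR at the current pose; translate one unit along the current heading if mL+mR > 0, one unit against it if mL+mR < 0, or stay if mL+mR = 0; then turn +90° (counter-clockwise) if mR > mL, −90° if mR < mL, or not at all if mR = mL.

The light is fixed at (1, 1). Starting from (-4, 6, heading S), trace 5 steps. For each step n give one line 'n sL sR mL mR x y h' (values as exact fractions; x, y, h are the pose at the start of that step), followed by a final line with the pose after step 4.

0 60/13 60/53 3570/689 -2370/689 -4 6 S
1 15/17 3/5 201/170 -177/170 -4 5 W
2 60/113 12/13 1458/1469 -1746/1469 -5 5 N
3 30/17 6 81/17 -117/17 -5 4 E
4 12/5 20/27 374/135 -262/135 -6 4 S
final -6 3 W

n=0: pose=(-4,6,S); sL=60/13, sR=60/53; mL=3570/689, mR=-2370/689; mL+mR=1200/689 → advance +1; mR−mL=-5940/689 → turn -1·90°
n=1: pose=(-4,5,W); sL=15/17, sR=3/5; mL=201/170, mR=-177/170; mL+mR=12/85 → advance +1; mR−mL=-189/85 → turn -1·90°
n=2: pose=(-5,5,N); sL=60/113, sR=12/13; mL=1458/1469, mR=-1746/1469; mL+mR=-288/1469 → advance -1; mR−mL=-3204/1469 → turn -1·90°
n=3: pose=(-5,4,E); sL=30/17, sR=6; mL=81/17, mR=-117/17; mL+mR=-36/17 → advance -1; mR−mL=-198/17 → turn -1·90°
n=4: pose=(-6,4,S); sL=12/5, sR=20/27; mL=374/135, mR=-262/135; mL+mR=112/135 → advance +1; mR−mL=-212/45 → turn -1·90°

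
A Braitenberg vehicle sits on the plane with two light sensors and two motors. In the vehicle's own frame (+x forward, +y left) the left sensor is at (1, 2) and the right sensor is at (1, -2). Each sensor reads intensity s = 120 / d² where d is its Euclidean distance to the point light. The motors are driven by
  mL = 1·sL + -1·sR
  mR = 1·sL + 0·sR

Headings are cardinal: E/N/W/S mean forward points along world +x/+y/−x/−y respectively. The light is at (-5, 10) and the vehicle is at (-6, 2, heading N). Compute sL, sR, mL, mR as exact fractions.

60/29 12/5 -48/145 60/29

left sensor world pos  = (-8, 3); dL² = 58
right sensor world pos = (-4, 3); dR² = 50
sL = 120/58 = 60/29
sR = 120/50 = 12/5
mL = 1·sL + -1·sR = -48/145
mR = 1·sL + 0·sR = 60/29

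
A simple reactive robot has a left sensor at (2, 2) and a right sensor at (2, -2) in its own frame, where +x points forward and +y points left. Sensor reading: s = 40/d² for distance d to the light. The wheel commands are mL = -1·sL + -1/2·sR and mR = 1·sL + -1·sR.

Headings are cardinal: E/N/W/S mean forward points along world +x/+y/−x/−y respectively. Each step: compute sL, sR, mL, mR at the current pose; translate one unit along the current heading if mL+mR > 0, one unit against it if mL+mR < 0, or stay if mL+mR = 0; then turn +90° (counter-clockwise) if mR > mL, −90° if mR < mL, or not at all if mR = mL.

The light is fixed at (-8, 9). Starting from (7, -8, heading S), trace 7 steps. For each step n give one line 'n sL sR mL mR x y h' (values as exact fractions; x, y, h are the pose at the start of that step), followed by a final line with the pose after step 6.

0 4/65 4/53 -342/3445 -48/3445 7 -8 S
1 8/97 40/613 -6844/59461 1024/59461 7 -7 E
2 2/17 10/113 -311/1921 56/1921 6 -7 N
3 8/101 40/369 -4972/37269 -1088/37269 6 -8 W
4 4/65 4/53 -342/3445 -48/3445 7 -8 S
5 8/97 40/613 -6844/59461 1024/59461 7 -7 E
6 2/17 10/113 -311/1921 56/1921 6 -7 N
final 6 -8 W

n=0: pose=(7,-8,S); sL=4/65, sR=4/53; mL=-342/3445, mR=-48/3445; mL+mR=-6/53 → advance -1; mR−mL=294/3445 → turn +1·90°
n=1: pose=(7,-7,E); sL=8/97, sR=40/613; mL=-6844/59461, mR=1024/59461; mL+mR=-60/613 → advance -1; mR−mL=7868/59461 → turn +1·90°
n=2: pose=(6,-7,N); sL=2/17, sR=10/113; mL=-311/1921, mR=56/1921; mL+mR=-15/113 → advance -1; mR−mL=367/1921 → turn +1·90°
n=3: pose=(6,-8,W); sL=8/101, sR=40/369; mL=-4972/37269, mR=-1088/37269; mL+mR=-20/123 → advance -1; mR−mL=3884/37269 → turn +1·90°
n=4: pose=(7,-8,S); sL=4/65, sR=4/53; mL=-342/3445, mR=-48/3445; mL+mR=-6/53 → advance -1; mR−mL=294/3445 → turn +1·90°
n=5: pose=(7,-7,E); sL=8/97, sR=40/613; mL=-6844/59461, mR=1024/59461; mL+mR=-60/613 → advance -1; mR−mL=7868/59461 → turn +1·90°
n=6: pose=(6,-7,N); sL=2/17, sR=10/113; mL=-311/1921, mR=56/1921; mL+mR=-15/113 → advance -1; mR−mL=367/1921 → turn +1·90°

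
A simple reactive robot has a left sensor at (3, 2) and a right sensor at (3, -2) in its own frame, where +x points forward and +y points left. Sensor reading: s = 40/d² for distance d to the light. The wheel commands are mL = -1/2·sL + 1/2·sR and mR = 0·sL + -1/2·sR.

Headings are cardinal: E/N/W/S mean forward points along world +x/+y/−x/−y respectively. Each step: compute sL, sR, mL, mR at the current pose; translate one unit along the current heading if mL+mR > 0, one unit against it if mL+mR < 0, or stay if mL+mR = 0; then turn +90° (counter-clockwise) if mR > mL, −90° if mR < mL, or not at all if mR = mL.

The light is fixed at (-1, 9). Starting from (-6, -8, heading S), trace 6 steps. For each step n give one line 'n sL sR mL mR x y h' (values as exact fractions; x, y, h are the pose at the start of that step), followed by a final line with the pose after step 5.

n=0: pose=(-6,-8,S); sL=40/409, sR=40/449; mL=-800/183641, mR=-20/449; mL+mR=-20/409 → advance -1; mR−mL=-7380/183641 → turn -1·90°
n=1: pose=(-6,-7,W); sL=10/97, sR=2/13; mL=32/1261, mR=-1/13; mL+mR=-5/97 → advance -1; mR−mL=-129/1261 → turn -1·90°
n=2: pose=(-5,-7,N); sL=8/41, sR=40/173; mL=128/7093, mR=-20/173; mL+mR=-4/41 → advance -1; mR−mL=-948/7093 → turn -1·90°
n=3: pose=(-5,-8,E); sL=20/113, sR=20/181; mL=-680/20453, mR=-10/181; mL+mR=-10/113 → advance -1; mR−mL=-450/20453 → turn -1·90°
n=4: pose=(-6,-8,S); sL=40/409, sR=40/449; mL=-800/183641, mR=-20/449; mL+mR=-20/409 → advance -1; mR−mL=-7380/183641 → turn -1·90°
n=5: pose=(-6,-7,W); sL=10/97, sR=2/13; mL=32/1261, mR=-1/13; mL+mR=-5/97 → advance -1; mR−mL=-129/1261 → turn -1·90°

0 40/409 40/449 -800/183641 -20/449 -6 -8 S
1 10/97 2/13 32/1261 -1/13 -6 -7 W
2 8/41 40/173 128/7093 -20/173 -5 -7 N
3 20/113 20/181 -680/20453 -10/181 -5 -8 E
4 40/409 40/449 -800/183641 -20/449 -6 -8 S
5 10/97 2/13 32/1261 -1/13 -6 -7 W
final -5 -7 N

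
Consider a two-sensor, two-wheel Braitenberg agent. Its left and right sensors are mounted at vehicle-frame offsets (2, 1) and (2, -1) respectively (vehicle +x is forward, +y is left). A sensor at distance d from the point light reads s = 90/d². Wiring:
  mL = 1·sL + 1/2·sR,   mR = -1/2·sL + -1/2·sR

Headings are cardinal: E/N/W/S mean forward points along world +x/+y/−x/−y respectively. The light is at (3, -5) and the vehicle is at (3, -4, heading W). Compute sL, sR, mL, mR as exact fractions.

45/2 45/4 225/8 -135/8

left sensor world pos  = (1, -5); dL² = 4
right sensor world pos = (1, -3); dR² = 8
sL = 90/4 = 45/2
sR = 90/8 = 45/4
mL = 1·sL + 1/2·sR = 225/8
mR = -1/2·sL + -1/2·sR = -135/8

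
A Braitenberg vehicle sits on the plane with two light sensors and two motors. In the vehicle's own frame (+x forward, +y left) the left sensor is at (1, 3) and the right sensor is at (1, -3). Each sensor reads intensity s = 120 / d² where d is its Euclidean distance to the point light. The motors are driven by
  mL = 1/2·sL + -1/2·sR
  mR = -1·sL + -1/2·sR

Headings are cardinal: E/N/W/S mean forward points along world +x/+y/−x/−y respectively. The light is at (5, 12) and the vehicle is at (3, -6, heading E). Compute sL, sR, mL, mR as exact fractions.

left sensor world pos  = (4, -3); dL² = 226
right sensor world pos = (4, -9); dR² = 442
sL = 120/226 = 60/113
sR = 120/442 = 60/221
mL = 1/2·sL + -1/2·sR = 3240/24973
mR = -1·sL + -1/2·sR = -16650/24973

60/113 60/221 3240/24973 -16650/24973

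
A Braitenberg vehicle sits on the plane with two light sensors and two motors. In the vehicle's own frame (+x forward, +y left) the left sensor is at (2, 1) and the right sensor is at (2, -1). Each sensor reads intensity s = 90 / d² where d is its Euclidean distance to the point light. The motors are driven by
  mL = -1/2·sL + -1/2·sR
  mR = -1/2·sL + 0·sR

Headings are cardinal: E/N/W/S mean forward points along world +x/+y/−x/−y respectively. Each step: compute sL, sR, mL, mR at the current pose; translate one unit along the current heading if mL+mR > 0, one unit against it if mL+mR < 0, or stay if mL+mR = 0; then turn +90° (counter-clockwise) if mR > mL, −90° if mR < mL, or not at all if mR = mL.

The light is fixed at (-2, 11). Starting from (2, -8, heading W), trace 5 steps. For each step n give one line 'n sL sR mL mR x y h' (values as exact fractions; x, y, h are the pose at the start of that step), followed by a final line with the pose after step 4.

0 45/202 45/164 -8235/33128 -45/404 2 -8 W
1 10/53 90/457 -4670/24221 -5/53 3 -8 S
2 45/169 9/41 -1683/6929 -45/338 3 -7 E
3 18/53 90/281 -4914/14893 -9/53 2 -7 N
4 45/202 45/164 -8235/33128 -45/404 2 -8 W
final 3 -8 S

n=0: pose=(2,-8,W); sL=45/202, sR=45/164; mL=-8235/33128, mR=-45/404; mL+mR=-11925/33128 → advance -1; mR−mL=45/328 → turn +1·90°
n=1: pose=(3,-8,S); sL=10/53, sR=90/457; mL=-4670/24221, mR=-5/53; mL+mR=-6955/24221 → advance -1; mR−mL=45/457 → turn +1·90°
n=2: pose=(3,-7,E); sL=45/169, sR=9/41; mL=-1683/6929, mR=-45/338; mL+mR=-5211/13858 → advance -1; mR−mL=9/82 → turn +1·90°
n=3: pose=(2,-7,N); sL=18/53, sR=90/281; mL=-4914/14893, mR=-9/53; mL+mR=-7443/14893 → advance -1; mR−mL=45/281 → turn +1·90°
n=4: pose=(2,-8,W); sL=45/202, sR=45/164; mL=-8235/33128, mR=-45/404; mL+mR=-11925/33128 → advance -1; mR−mL=45/328 → turn +1·90°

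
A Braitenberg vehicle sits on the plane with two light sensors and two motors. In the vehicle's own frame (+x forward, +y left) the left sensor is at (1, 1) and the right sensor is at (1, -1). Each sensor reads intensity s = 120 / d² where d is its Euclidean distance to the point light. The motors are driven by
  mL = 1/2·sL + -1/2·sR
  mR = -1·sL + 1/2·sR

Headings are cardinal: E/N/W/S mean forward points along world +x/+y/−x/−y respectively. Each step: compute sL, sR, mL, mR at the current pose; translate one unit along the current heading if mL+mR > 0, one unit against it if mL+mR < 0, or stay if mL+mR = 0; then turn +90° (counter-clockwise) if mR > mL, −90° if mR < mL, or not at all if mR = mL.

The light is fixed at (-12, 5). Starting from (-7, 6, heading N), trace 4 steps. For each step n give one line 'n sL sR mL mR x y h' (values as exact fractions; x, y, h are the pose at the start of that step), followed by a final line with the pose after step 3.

0 6 3 3/2 -9/2 -7 6 N
1 120/37 120/37 0 -60/37 -7 5 E
2 60/13 12 -48/13 18/13 -8 5 S
3 120/29 24/5 -48/145 -252/145 -8 6 E
final -9 6 S

n=0: pose=(-7,6,N); sL=6, sR=3; mL=3/2, mR=-9/2; mL+mR=-3 → advance -1; mR−mL=-6 → turn -1·90°
n=1: pose=(-7,5,E); sL=120/37, sR=120/37; mL=0, mR=-60/37; mL+mR=-60/37 → advance -1; mR−mL=-60/37 → turn -1·90°
n=2: pose=(-8,5,S); sL=60/13, sR=12; mL=-48/13, mR=18/13; mL+mR=-30/13 → advance -1; mR−mL=66/13 → turn +1·90°
n=3: pose=(-8,6,E); sL=120/29, sR=24/5; mL=-48/145, mR=-252/145; mL+mR=-60/29 → advance -1; mR−mL=-204/145 → turn -1·90°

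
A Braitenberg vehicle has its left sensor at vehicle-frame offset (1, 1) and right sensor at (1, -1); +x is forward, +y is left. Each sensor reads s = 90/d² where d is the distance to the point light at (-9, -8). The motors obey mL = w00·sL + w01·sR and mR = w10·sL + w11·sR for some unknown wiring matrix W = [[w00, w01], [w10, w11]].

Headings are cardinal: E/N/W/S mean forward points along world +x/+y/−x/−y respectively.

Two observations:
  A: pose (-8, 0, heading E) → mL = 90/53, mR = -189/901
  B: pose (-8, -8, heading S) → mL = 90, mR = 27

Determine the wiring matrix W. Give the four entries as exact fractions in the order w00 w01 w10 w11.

obs A: pose=(-8,0,E) → sL=18/17, sR=90/53, mL=90/53, mR=-189/901
obs B: pose=(-8,-8,S) → sL=18, sR=90, mL=90, mR=27
sensor matrix S = [[18/17, 90/53], [18, 90]]; det S = 58320/901
solve [mL_A; mL_B] = S·[w00; w01] and [mR_A; mR_B] = S·[w10; w11]:
  w00 = 0, w01 = 1, w10 = -1, w11 = 1/2

0 1 -1 1/2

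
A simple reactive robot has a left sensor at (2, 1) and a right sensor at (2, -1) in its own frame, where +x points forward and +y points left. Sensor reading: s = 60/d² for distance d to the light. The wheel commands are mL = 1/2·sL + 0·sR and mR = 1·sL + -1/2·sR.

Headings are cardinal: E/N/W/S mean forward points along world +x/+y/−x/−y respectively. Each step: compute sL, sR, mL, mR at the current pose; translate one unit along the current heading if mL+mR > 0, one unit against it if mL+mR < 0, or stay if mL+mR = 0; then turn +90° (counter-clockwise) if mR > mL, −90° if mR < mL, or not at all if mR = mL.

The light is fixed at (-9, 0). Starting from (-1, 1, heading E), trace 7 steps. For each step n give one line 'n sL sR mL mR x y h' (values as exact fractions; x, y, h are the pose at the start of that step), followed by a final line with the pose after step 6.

0 15/26 3/5 15/52 18/65 -1 1 E
1 60/101 12/13 30/101 174/1313 0 1 S
2 6/5 6/5 3/5 3/5 0 0 W
3 60/37 60/37 30/37 30/37 -1 0 W
4 30/13 30/13 15/13 15/13 -2 0 W
5 60/17 60/17 30/17 30/17 -3 0 W
6 6 6 3 3 -4 0 W
final -5 0 W

n=0: pose=(-1,1,E); sL=15/26, sR=3/5; mL=15/52, mR=18/65; mL+mR=147/260 → advance +1; mR−mL=-3/260 → turn -1·90°
n=1: pose=(0,1,S); sL=60/101, sR=12/13; mL=30/101, mR=174/1313; mL+mR=564/1313 → advance +1; mR−mL=-216/1313 → turn -1·90°
n=2: pose=(0,0,W); sL=6/5, sR=6/5; mL=3/5, mR=3/5; mL+mR=6/5 → advance +1; mR−mL=0 → turn +0·90°
n=3: pose=(-1,0,W); sL=60/37, sR=60/37; mL=30/37, mR=30/37; mL+mR=60/37 → advance +1; mR−mL=0 → turn +0·90°
n=4: pose=(-2,0,W); sL=30/13, sR=30/13; mL=15/13, mR=15/13; mL+mR=30/13 → advance +1; mR−mL=0 → turn +0·90°
n=5: pose=(-3,0,W); sL=60/17, sR=60/17; mL=30/17, mR=30/17; mL+mR=60/17 → advance +1; mR−mL=0 → turn +0·90°
n=6: pose=(-4,0,W); sL=6, sR=6; mL=3, mR=3; mL+mR=6 → advance +1; mR−mL=0 → turn +0·90°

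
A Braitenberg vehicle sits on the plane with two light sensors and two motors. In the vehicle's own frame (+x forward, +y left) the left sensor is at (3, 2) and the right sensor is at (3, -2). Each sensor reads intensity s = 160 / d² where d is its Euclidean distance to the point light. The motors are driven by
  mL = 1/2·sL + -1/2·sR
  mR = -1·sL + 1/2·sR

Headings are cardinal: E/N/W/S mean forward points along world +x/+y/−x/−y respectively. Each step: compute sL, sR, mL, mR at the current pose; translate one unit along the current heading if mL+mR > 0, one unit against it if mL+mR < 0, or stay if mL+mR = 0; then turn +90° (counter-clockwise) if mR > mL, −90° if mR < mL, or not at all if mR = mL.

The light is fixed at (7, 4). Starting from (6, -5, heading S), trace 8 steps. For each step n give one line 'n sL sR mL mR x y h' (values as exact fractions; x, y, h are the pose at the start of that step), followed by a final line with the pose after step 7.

0 32/29 160/153 128/4437 -2576/4437 6 -5 S
1 40/29 40/13 -320/377 60/377 6 -4 W
2 32/25 32/25 0 -16/25 7 -4 S
3 16/9 80/17 -224/153 88/153 7 -3 W
4 160/109 160/101 -640/11009 -7440/11009 8 -3 S
5 40/17 8 -48/17 28/17 8 -2 W
6 160/97 160/81 -1280/7857 -5200/7857 9 -2 S
7 16/5 16 -32/5 24/5 9 -1 W
final 10 -1 S

n=0: pose=(6,-5,S); sL=32/29, sR=160/153; mL=128/4437, mR=-2576/4437; mL+mR=-16/29 → advance -1; mR−mL=-2704/4437 → turn -1·90°
n=1: pose=(6,-4,W); sL=40/29, sR=40/13; mL=-320/377, mR=60/377; mL+mR=-20/29 → advance -1; mR−mL=380/377 → turn +1·90°
n=2: pose=(7,-4,S); sL=32/25, sR=32/25; mL=0, mR=-16/25; mL+mR=-16/25 → advance -1; mR−mL=-16/25 → turn -1·90°
n=3: pose=(7,-3,W); sL=16/9, sR=80/17; mL=-224/153, mR=88/153; mL+mR=-8/9 → advance -1; mR−mL=104/51 → turn +1·90°
n=4: pose=(8,-3,S); sL=160/109, sR=160/101; mL=-640/11009, mR=-7440/11009; mL+mR=-80/109 → advance -1; mR−mL=-6800/11009 → turn -1·90°
n=5: pose=(8,-2,W); sL=40/17, sR=8; mL=-48/17, mR=28/17; mL+mR=-20/17 → advance -1; mR−mL=76/17 → turn +1·90°
n=6: pose=(9,-2,S); sL=160/97, sR=160/81; mL=-1280/7857, mR=-5200/7857; mL+mR=-80/97 → advance -1; mR−mL=-3920/7857 → turn -1·90°
n=7: pose=(9,-1,W); sL=16/5, sR=16; mL=-32/5, mR=24/5; mL+mR=-8/5 → advance -1; mR−mL=56/5 → turn +1·90°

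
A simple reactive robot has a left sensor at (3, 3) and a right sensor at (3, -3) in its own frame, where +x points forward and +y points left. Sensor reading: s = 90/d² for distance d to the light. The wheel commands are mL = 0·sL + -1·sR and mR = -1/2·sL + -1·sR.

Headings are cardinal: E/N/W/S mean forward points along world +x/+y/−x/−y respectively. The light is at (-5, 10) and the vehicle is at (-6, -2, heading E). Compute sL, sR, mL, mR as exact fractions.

left sensor world pos  = (-3, 1); dL² = 85
right sensor world pos = (-3, -5); dR² = 229
sL = 90/85 = 18/17
sR = 90/229 = 90/229
mL = 0·sL + -1·sR = -90/229
mR = -1/2·sL + -1·sR = -3591/3893

18/17 90/229 -90/229 -3591/3893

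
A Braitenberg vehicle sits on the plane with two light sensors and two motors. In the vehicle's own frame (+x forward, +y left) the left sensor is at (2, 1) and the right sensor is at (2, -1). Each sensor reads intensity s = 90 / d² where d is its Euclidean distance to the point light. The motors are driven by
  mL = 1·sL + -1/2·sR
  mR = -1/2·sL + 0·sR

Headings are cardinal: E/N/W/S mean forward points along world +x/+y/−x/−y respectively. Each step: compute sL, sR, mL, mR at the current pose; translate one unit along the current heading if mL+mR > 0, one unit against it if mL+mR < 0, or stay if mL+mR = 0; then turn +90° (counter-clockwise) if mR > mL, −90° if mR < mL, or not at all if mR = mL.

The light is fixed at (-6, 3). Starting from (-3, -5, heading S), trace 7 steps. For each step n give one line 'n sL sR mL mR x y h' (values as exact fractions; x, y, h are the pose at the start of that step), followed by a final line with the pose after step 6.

0 45/58 45/52 1035/3016 -45/116 -3 -5 S
1 18/13 90/37 81/481 -9/13 -3 -4 W
2 45/17 9/5 297/170 -45/34 -2 -4 N
3 90/61 18/17 981/1037 -45/61 -2 -3 E
4 9/10 9/8 27/80 -9/20 -1 -3 S
5 2 18/5 1/5 -1 -1 -2 W
6 45/17 45/29 1845/986 -45/34 0 -2 N
final 0 -1 E

n=0: pose=(-3,-5,S); sL=45/58, sR=45/52; mL=1035/3016, mR=-45/116; mL+mR=-135/3016 → advance -1; mR−mL=-2205/3016 → turn -1·90°
n=1: pose=(-3,-4,W); sL=18/13, sR=90/37; mL=81/481, mR=-9/13; mL+mR=-252/481 → advance -1; mR−mL=-414/481 → turn -1·90°
n=2: pose=(-2,-4,N); sL=45/17, sR=9/5; mL=297/170, mR=-45/34; mL+mR=36/85 → advance +1; mR−mL=-261/85 → turn -1·90°
n=3: pose=(-2,-3,E); sL=90/61, sR=18/17; mL=981/1037, mR=-45/61; mL+mR=216/1037 → advance +1; mR−mL=-1746/1037 → turn -1·90°
n=4: pose=(-1,-3,S); sL=9/10, sR=9/8; mL=27/80, mR=-9/20; mL+mR=-9/80 → advance -1; mR−mL=-63/80 → turn -1·90°
n=5: pose=(-1,-2,W); sL=2, sR=18/5; mL=1/5, mR=-1; mL+mR=-4/5 → advance -1; mR−mL=-6/5 → turn -1·90°
n=6: pose=(0,-2,N); sL=45/17, sR=45/29; mL=1845/986, mR=-45/34; mL+mR=270/493 → advance +1; mR−mL=-1575/493 → turn -1·90°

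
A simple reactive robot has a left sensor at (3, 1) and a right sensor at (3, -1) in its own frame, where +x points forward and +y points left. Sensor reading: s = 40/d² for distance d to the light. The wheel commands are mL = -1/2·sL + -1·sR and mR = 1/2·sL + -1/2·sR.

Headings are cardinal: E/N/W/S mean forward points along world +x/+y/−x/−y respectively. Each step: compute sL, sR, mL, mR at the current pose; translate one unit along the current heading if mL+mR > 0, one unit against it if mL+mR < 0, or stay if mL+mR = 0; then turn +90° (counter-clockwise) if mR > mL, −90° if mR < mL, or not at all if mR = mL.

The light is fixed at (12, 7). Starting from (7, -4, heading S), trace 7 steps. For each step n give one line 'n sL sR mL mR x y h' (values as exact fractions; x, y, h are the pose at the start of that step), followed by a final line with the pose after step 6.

n=0: pose=(7,-4,S); sL=10/53, sR=5/29; mL=-410/1537, mR=25/3074; mL+mR=-15/58 → advance -1; mR−mL=845/3074 → turn +1·90°
n=1: pose=(7,-3,E); sL=8/17, sR=8/25; mL=-236/425, mR=32/425; mL+mR=-12/25 → advance -1; mR−mL=268/425 → turn +1·90°
n=2: pose=(6,-3,N); sL=20/49, sR=20/37; mL=-1350/1813, mR=-120/1813; mL+mR=-30/37 → advance -1; mR−mL=1230/1813 → turn +1·90°
n=3: pose=(6,-4,W); sL=8/45, sR=40/181; mL=-2524/8145, mR=-176/8145; mL+mR=-60/181 → advance -1; mR−mL=2348/8145 → turn +1·90°
n=4: pose=(7,-4,S); sL=10/53, sR=5/29; mL=-410/1537, mR=25/3074; mL+mR=-15/58 → advance -1; mR−mL=845/3074 → turn +1·90°
n=5: pose=(7,-3,E); sL=8/17, sR=8/25; mL=-236/425, mR=32/425; mL+mR=-12/25 → advance -1; mR−mL=268/425 → turn +1·90°
n=6: pose=(6,-3,N); sL=20/49, sR=20/37; mL=-1350/1813, mR=-120/1813; mL+mR=-30/37 → advance -1; mR−mL=1230/1813 → turn +1·90°

0 10/53 5/29 -410/1537 25/3074 7 -4 S
1 8/17 8/25 -236/425 32/425 7 -3 E
2 20/49 20/37 -1350/1813 -120/1813 6 -3 N
3 8/45 40/181 -2524/8145 -176/8145 6 -4 W
4 10/53 5/29 -410/1537 25/3074 7 -4 S
5 8/17 8/25 -236/425 32/425 7 -3 E
6 20/49 20/37 -1350/1813 -120/1813 6 -3 N
final 6 -4 W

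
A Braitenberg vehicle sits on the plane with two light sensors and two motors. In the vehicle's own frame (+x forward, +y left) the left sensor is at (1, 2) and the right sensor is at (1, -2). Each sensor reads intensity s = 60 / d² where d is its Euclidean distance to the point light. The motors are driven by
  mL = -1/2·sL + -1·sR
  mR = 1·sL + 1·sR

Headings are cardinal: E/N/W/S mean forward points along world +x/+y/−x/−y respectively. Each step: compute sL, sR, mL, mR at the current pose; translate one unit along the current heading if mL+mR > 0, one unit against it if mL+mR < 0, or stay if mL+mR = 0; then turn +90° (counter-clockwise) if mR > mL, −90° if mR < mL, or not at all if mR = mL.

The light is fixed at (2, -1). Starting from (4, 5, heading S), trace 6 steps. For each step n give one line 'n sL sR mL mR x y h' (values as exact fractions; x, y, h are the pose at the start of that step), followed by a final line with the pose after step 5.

0 60/41 12/5 -642/205 792/205 4 5 S
1 30/29 10/3 -335/87 380/87 4 4 E
2 60/37 60/61 -4050/2257 5880/2257 5 4 N
3 3 15/17 -81/34 66/17 5 5 W
4 60/41 12/5 -642/205 792/205 4 5 S
5 30/29 10/3 -335/87 380/87 4 4 E
final 5 4 N

n=0: pose=(4,5,S); sL=60/41, sR=12/5; mL=-642/205, mR=792/205; mL+mR=30/41 → advance +1; mR−mL=1434/205 → turn +1·90°
n=1: pose=(4,4,E); sL=30/29, sR=10/3; mL=-335/87, mR=380/87; mL+mR=15/29 → advance +1; mR−mL=715/87 → turn +1·90°
n=2: pose=(5,4,N); sL=60/37, sR=60/61; mL=-4050/2257, mR=5880/2257; mL+mR=30/37 → advance +1; mR−mL=9930/2257 → turn +1·90°
n=3: pose=(5,5,W); sL=3, sR=15/17; mL=-81/34, mR=66/17; mL+mR=3/2 → advance +1; mR−mL=213/34 → turn +1·90°
n=4: pose=(4,5,S); sL=60/41, sR=12/5; mL=-642/205, mR=792/205; mL+mR=30/41 → advance +1; mR−mL=1434/205 → turn +1·90°
n=5: pose=(4,4,E); sL=30/29, sR=10/3; mL=-335/87, mR=380/87; mL+mR=15/29 → advance +1; mR−mL=715/87 → turn +1·90°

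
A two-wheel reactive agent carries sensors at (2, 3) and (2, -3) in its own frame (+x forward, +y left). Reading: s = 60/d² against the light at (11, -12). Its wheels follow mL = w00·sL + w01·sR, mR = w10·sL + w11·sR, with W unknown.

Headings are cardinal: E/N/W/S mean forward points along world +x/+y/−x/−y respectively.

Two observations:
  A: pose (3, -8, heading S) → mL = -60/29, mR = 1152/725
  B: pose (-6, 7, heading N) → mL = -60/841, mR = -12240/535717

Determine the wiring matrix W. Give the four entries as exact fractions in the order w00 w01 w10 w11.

obs A: pose=(3,-8,S) → sL=60/29, sR=12/25, mL=-60/29, mR=1152/725
obs B: pose=(-6,7,N) → sL=60/841, sR=60/637, mL=-60/841, mR=-12240/535717
sensor matrix S = [[60/29, 12/25], [60/841, 60/637]]; det S = 430272/2678585
solve [mL_A; mL_B] = S·[w00; w01] and [mR_A; mR_B] = S·[w10; w11]:
  w00 = -1, w01 = 0, w10 = 1, w11 = -1

-1 0 1 -1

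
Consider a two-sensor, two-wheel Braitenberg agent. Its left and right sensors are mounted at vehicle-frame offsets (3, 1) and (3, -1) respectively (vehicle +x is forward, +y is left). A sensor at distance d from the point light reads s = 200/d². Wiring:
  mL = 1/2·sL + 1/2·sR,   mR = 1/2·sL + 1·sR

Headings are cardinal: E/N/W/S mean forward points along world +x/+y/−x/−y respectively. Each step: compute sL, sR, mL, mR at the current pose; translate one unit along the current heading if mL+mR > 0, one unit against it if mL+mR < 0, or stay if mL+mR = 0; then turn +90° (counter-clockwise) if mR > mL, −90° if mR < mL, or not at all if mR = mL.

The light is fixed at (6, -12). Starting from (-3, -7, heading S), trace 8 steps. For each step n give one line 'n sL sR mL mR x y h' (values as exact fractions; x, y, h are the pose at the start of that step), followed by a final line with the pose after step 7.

0 50/17 25/13 1075/442 750/221 -3 -7 S
1 200/61 40/9 2120/549 3340/549 -3 -8 E
2 20/13 100/49 1140/637 1790/637 -2 -8 N
3 200/137 200/157 29400/21509 43100/21509 -2 -7 W
4 50/17 25/13 1075/442 750/221 -3 -7 S
5 200/61 40/9 2120/549 3340/549 -3 -8 E
6 20/13 100/49 1140/637 1790/637 -2 -8 N
7 200/137 200/157 29400/21509 43100/21509 -2 -7 W
final -3 -7 S

n=0: pose=(-3,-7,S); sL=50/17, sR=25/13; mL=1075/442, mR=750/221; mL+mR=2575/442 → advance +1; mR−mL=25/26 → turn +1·90°
n=1: pose=(-3,-8,E); sL=200/61, sR=40/9; mL=2120/549, mR=3340/549; mL+mR=1820/183 → advance +1; mR−mL=20/9 → turn +1·90°
n=2: pose=(-2,-8,N); sL=20/13, sR=100/49; mL=1140/637, mR=1790/637; mL+mR=2930/637 → advance +1; mR−mL=50/49 → turn +1·90°
n=3: pose=(-2,-7,W); sL=200/137, sR=200/157; mL=29400/21509, mR=43100/21509; mL+mR=72500/21509 → advance +1; mR−mL=100/157 → turn +1·90°
n=4: pose=(-3,-7,S); sL=50/17, sR=25/13; mL=1075/442, mR=750/221; mL+mR=2575/442 → advance +1; mR−mL=25/26 → turn +1·90°
n=5: pose=(-3,-8,E); sL=200/61, sR=40/9; mL=2120/549, mR=3340/549; mL+mR=1820/183 → advance +1; mR−mL=20/9 → turn +1·90°
n=6: pose=(-2,-8,N); sL=20/13, sR=100/49; mL=1140/637, mR=1790/637; mL+mR=2930/637 → advance +1; mR−mL=50/49 → turn +1·90°
n=7: pose=(-2,-7,W); sL=200/137, sR=200/157; mL=29400/21509, mR=43100/21509; mL+mR=72500/21509 → advance +1; mR−mL=100/157 → turn +1·90°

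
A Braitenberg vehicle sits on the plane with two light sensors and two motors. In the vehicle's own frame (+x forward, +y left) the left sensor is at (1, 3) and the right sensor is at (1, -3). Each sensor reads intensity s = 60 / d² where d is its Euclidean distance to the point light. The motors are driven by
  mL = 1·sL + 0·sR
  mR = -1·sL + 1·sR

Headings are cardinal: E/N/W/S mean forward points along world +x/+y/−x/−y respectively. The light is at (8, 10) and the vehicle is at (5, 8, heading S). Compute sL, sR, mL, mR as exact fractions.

20/3 4/3 20/3 -16/3

left sensor world pos  = (8, 7); dL² = 9
right sensor world pos = (2, 7); dR² = 45
sL = 60/9 = 20/3
sR = 60/45 = 4/3
mL = 1·sL + 0·sR = 20/3
mR = -1·sL + 1·sR = -16/3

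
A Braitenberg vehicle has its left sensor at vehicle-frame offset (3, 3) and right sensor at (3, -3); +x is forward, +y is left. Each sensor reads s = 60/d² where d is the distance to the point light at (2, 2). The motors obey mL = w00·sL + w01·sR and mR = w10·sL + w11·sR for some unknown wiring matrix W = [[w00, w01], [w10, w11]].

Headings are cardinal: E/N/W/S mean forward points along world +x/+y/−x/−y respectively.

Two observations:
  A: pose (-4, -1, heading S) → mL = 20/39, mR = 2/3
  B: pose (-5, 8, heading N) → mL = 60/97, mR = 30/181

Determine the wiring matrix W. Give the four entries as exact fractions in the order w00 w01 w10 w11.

obs A: pose=(-4,-1,S) → sL=4/3, sR=20/39, mL=20/39, mR=2/3
obs B: pose=(-5,8,N) → sL=60/181, sR=60/97, mL=60/97, mR=30/181
sensor matrix S = [[4/3, 20/39], [60/181, 60/97]]; det S = 149440/228241
solve [mL_A; mL_B] = S·[w00; w01] and [mR_A; mR_B] = S·[w10; w11]:
  w00 = 0, w01 = 1, w10 = 1/2, w11 = 0

0 1 1/2 0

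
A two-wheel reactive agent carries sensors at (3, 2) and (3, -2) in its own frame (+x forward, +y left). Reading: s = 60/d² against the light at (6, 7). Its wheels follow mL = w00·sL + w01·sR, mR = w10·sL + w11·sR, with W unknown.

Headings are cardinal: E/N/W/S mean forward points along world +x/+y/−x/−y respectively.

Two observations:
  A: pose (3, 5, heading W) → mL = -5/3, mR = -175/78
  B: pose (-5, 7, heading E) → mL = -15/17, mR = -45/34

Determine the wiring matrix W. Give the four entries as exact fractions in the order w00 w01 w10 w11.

0 -1 -1/2 -1

obs A: pose=(3,5,W) → sL=15/13, sR=5/3, mL=-5/3, mR=-175/78
obs B: pose=(-5,7,E) → sL=15/17, sR=15/17, mL=-15/17, mR=-45/34
sensor matrix S = [[15/13, 5/3], [15/17, 15/17]]; det S = -100/221
solve [mL_A; mL_B] = S·[w00; w01] and [mR_A; mR_B] = S·[w10; w11]:
  w00 = 0, w01 = -1, w10 = -1/2, w11 = -1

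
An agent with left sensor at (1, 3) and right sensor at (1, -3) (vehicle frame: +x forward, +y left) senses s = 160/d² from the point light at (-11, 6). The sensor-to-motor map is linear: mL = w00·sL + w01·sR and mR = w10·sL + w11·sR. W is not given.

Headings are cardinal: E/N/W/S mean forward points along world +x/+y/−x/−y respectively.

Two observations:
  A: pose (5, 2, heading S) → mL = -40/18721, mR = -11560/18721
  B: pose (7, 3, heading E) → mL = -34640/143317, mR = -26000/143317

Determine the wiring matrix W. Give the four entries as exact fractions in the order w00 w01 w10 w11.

obs A: pose=(5,2,S) → sL=80/193, sR=80/97, mL=-40/18721, mR=-11560/18721
obs B: pose=(7,3,E) → sL=160/361, sR=160/397, mL=-34640/143317, mR=-26000/143317
sensor matrix S = [[80/193, 80/97], [160/361, 160/397]]; det S = -532531200/2683037557
solve [mL_A; mL_B] = S·[w00; w01] and [mR_A; mR_B] = S·[w10; w11]:
  w00 = -1, w01 = 1/2, w10 = 1/2, w11 = -1

-1 1/2 1/2 -1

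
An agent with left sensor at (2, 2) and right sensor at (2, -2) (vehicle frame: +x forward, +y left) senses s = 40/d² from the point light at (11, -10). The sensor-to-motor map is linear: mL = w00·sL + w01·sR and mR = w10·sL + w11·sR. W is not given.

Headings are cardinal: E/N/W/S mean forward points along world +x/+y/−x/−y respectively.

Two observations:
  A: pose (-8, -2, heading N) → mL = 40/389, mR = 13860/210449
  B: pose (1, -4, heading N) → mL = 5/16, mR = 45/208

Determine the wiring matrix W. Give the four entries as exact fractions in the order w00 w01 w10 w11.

0 1 -1/2 1

obs A: pose=(-8,-2,N) → sL=40/541, sR=40/389, mL=40/389, mR=13860/210449
obs B: pose=(1,-4,N) → sL=5/26, sR=5/16, mL=5/16, mR=45/208
sensor matrix S = [[40/541, 40/389], [5/26, 5/16]]; det S = 18225/5471674
solve [mL_A; mL_B] = S·[w00; w01] and [mR_A; mR_B] = S·[w10; w11]:
  w00 = 0, w01 = 1, w10 = -1/2, w11 = 1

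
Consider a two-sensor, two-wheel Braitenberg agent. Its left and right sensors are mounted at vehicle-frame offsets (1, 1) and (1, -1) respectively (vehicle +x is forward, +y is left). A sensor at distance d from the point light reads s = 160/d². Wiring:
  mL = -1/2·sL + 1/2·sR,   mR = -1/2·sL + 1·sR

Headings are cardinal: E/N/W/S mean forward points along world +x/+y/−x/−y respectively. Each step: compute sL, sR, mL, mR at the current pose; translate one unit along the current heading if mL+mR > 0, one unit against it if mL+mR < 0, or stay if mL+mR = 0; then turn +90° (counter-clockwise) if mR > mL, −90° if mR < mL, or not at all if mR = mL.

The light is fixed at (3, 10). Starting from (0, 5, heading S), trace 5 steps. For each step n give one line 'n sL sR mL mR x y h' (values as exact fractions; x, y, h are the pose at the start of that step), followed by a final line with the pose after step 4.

0 4 40/13 -6/13 14/13 0 5 S
1 160/29 160/53 -1920/1537 400/1537 0 4 E
2 16/5 80/17 64/85 264/85 -1 4 N
3 160/61 160/41 1600/2501 6480/2501 -1 5 W
4 40/13 20/9 -50/117 80/117 -2 5 S
final -2 4 E

n=0: pose=(0,5,S); sL=4, sR=40/13; mL=-6/13, mR=14/13; mL+mR=8/13 → advance +1; mR−mL=20/13 → turn +1·90°
n=1: pose=(0,4,E); sL=160/29, sR=160/53; mL=-1920/1537, mR=400/1537; mL+mR=-1520/1537 → advance -1; mR−mL=80/53 → turn +1·90°
n=2: pose=(-1,4,N); sL=16/5, sR=80/17; mL=64/85, mR=264/85; mL+mR=328/85 → advance +1; mR−mL=40/17 → turn +1·90°
n=3: pose=(-1,5,W); sL=160/61, sR=160/41; mL=1600/2501, mR=6480/2501; mL+mR=8080/2501 → advance +1; mR−mL=80/41 → turn +1·90°
n=4: pose=(-2,5,S); sL=40/13, sR=20/9; mL=-50/117, mR=80/117; mL+mR=10/39 → advance +1; mR−mL=10/9 → turn +1·90°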